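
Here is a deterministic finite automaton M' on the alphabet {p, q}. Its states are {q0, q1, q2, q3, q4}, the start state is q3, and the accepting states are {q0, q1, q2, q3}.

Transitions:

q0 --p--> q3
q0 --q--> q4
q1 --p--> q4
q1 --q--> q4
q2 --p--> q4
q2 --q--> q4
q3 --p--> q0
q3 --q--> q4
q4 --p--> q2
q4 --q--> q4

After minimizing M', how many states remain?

Reachable states from the start: {q0,q2,q3,q4}. Unreachable: {q1} — drop them.
Start with accepting vs non-accepting: {q0,q2,q3} | {q4}.
On input p, block {q0,q2,q3} splits into {q0,q3} and {q2}.
Stable partition: {q0,q3} | {q4} | {q2} — 3 equivalence classes.

3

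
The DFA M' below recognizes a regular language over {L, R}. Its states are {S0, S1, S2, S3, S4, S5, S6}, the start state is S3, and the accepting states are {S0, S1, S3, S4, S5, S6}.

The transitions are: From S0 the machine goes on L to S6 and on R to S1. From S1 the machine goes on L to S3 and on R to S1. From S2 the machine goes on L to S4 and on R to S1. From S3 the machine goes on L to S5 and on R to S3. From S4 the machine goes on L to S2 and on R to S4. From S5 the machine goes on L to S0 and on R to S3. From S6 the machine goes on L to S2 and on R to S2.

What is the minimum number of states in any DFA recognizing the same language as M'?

7

Every state is reachable, so we keep all 7.
Start with accepting vs non-accepting: {S0,S1,S3,S4,S5,S6} | {S2}.
On input L, block {S0,S1,S3,S4,S5,S6} splits into {S0,S1,S3,S5} and {S4,S6}.
Refine {S0,S1,S3,S5} on symbol L: members go to different blocks, giving {S1,S3,S5} and {S0}.
Refine {S1,S3,S5} on symbol L: members go to different blocks, giving {S1,S3} and {S5}.
On input L, block {S1,S3} splits into {S1} and {S3}.
Split {S4,S6} by δ(·,R) → {S4} and {S6}.
Stable partition: {S1} | {S2} | {S4} | {S0} | {S5} | {S3} | {S6} — 7 equivalence classes.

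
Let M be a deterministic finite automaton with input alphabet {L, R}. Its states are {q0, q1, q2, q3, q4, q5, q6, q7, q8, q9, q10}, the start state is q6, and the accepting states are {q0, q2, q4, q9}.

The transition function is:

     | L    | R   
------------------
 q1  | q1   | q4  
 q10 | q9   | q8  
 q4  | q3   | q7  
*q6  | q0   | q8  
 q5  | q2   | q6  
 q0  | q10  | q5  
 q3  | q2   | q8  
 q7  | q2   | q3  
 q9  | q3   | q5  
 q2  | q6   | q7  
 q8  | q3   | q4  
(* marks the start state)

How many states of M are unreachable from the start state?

1

BFS from q6 reaches {q0, q2, q3, q4, q5, q6, q7, q8, q9, q10}; the 1 state(s) q1 are never visited.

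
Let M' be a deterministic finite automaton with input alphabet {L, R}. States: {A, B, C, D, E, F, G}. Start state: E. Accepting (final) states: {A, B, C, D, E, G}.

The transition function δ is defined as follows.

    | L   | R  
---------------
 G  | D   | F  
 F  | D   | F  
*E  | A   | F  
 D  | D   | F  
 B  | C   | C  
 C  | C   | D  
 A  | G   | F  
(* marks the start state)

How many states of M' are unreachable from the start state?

No path from E leads to B, C; the other 5 states are all reachable.

2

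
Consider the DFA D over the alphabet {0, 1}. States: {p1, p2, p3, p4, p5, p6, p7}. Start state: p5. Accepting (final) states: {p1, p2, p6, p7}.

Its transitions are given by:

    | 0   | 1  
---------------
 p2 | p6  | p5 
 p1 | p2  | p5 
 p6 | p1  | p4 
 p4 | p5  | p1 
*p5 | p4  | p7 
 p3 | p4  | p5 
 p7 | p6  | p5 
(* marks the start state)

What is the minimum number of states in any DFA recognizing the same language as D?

2

First remove the unreachable states {p3}; 6 states remain.
P0 = {p1,p2,p6,p7} | {p4,p5}.
No further refinement is possible. Final partition (2 blocks): {p1,p2,p6,p7} | {p4,p5}.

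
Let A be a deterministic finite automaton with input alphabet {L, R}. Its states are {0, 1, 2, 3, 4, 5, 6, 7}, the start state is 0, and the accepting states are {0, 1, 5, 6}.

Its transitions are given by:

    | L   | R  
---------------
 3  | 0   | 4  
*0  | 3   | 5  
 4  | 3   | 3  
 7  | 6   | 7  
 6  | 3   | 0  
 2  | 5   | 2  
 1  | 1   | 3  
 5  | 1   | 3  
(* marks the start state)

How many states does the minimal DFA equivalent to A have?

4

Reachable states from the start: {0,1,3,4,5}. Unreachable: {2,6,7} — drop them.
Start with accepting vs non-accepting: {0,1,5} | {3,4}.
Refine {0,1,5} on symbol L: members go to different blocks, giving {1,5} and {0}.
Split {3,4} by δ(·,L) → {3} and {4}.
The partition is now stable with 4 blocks: {1,5} | {3} | {0} | {4}.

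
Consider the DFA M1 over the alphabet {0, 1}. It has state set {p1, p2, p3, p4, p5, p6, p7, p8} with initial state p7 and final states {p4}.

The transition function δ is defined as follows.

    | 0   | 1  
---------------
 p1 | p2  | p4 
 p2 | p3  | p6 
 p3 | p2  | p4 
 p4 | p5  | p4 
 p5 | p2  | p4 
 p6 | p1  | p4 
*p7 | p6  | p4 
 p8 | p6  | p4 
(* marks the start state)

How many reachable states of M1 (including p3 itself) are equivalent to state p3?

3

First remove the unreachable states {p8}; 7 states remain.
Initial partition by acceptance: {p4} | {p1,p2,p3,p5,p6,p7}.
On input 1, block {p1,p2,p3,p5,p6,p7} splits into {p1,p3,p5,p6,p7} and {p2}.
Refine {p1,p3,p5,p6,p7} on symbol 0: members go to different blocks, giving {p1,p3,p5} and {p6,p7}.
Refine {p6,p7} on symbol 0: members go to different blocks, giving {p6} and {p7}.
Stable partition: {p4} | {p1,p3,p5} | {p2} | {p6} | {p7} — 5 equivalence classes.
State p3 belongs to the block {p1,p3,p5}, which has 3 states.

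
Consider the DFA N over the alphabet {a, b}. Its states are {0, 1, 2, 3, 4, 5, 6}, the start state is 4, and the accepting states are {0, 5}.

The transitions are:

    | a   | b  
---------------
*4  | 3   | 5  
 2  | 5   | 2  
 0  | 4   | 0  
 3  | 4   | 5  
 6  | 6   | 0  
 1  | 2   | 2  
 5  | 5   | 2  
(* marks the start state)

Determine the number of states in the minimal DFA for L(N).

3

States {0,1,6} cannot be reached from the start state, so discard them.
Start with accepting vs non-accepting: {5} | {2,3,4}.
Split {2,3,4} by δ(·,a) → {3,4} and {2}.
No further refinement is possible. Final partition (3 blocks): {5} | {3,4} | {2}.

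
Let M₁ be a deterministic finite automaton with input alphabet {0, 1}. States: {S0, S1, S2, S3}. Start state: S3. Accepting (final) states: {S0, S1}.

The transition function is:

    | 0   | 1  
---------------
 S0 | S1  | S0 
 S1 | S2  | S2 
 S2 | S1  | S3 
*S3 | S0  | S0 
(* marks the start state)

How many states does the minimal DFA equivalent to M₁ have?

Start with accepting vs non-accepting: {S0,S1} | {S2,S3}.
Refine {S0,S1} on symbol 0: members go to different blocks, giving {S0} and {S1}.
Refine {S2,S3} on symbol 0: members go to different blocks, giving {S2} and {S3}.
Stable partition: {S0} | {S2} | {S1} | {S3} — 4 equivalence classes.

4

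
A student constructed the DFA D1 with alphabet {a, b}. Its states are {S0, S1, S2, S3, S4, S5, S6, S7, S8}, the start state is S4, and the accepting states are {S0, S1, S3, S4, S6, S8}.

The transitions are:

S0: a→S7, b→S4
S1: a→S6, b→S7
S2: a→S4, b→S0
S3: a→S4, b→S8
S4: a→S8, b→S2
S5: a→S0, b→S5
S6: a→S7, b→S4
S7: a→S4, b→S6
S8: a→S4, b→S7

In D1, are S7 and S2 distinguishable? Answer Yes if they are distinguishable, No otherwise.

No

States {S1,S3,S5} cannot be reached from the start state, so discard them.
Start with accepting vs non-accepting: {S0,S4,S6,S8} | {S2,S7}.
Refine {S0,S4,S6,S8} on symbol a: members go to different blocks, giving {S0,S6} and {S4,S8}.
The partition is now stable with 3 blocks: {S0,S6} | {S2,S7} | {S4,S8}.
S7 and S2 lie in the same block of the stable partition, so they are equivalent — no string distinguishes them.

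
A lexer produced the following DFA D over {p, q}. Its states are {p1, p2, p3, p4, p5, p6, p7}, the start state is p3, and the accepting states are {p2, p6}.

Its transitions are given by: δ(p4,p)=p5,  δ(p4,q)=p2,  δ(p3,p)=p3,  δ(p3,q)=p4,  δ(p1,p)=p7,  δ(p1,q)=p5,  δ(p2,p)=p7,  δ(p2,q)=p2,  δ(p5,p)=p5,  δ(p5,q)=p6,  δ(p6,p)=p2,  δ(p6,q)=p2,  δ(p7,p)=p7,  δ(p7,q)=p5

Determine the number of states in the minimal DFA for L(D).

6

Reachable states from the start: {p2,p3,p4,p5,p6,p7}. Unreachable: {p1} — drop them.
Start with accepting vs non-accepting: {p2,p6} | {p3,p4,p5,p7}.
On input p, block {p2,p6} splits into {p2} and {p6}.
On input q, block {p3,p4,p5,p7} splits into {p3,p7} and {p4} and {p5}.
Refine {p3,p7} on symbol q: members go to different blocks, giving {p3} and {p7}.
Stable partition: {p2} | {p3} | {p6} | {p4} | {p5} | {p7} — 6 equivalence classes.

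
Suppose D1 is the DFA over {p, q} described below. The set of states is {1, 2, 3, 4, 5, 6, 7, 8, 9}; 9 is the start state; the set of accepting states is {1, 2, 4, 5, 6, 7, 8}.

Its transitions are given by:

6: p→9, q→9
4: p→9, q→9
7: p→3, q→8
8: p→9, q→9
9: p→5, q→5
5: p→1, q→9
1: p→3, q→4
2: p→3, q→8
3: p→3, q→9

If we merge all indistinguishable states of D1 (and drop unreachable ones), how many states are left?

First remove the unreachable states {2,6,7,8}; 5 states remain.
Start with accepting vs non-accepting: {1,4,5} | {3,9}.
Split {1,4,5} by δ(·,p) → {1,4} and {5}.
Refine {1,4} on symbol q: members go to different blocks, giving {1} and {4}.
On input p, block {3,9} splits into {3} and {9}.
Stable partition: {1} | {3} | {5} | {4} | {9} — 5 equivalence classes.

5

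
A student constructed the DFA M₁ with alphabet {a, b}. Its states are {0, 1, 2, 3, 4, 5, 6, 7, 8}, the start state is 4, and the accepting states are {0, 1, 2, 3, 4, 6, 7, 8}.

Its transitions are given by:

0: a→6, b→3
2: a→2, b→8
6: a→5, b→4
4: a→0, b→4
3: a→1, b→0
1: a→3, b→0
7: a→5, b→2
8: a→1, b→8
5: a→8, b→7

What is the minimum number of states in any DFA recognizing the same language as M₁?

8

P0 = {0,1,2,3,4,6,7,8} | {5}.
Split {0,1,2,3,4,6,7,8} by δ(·,a) → {0,1,2,3,4,8} and {6,7}.
Split {0,1,2,3,4,8} by δ(·,a) → {1,2,3,4,8} and {0}.
Split {1,2,3,4,8} by δ(·,a) → {1,2,3,8} and {4}.
Split {1,2,3,8} by δ(·,b) → {1,3} and {2,8}.
Refine {6,7} on symbol b: members go to different blocks, giving {6} and {7}.
Split {2,8} by δ(·,a) → {2} and {8}.
No further refinement is possible. Final partition (8 blocks): {1,3} | {5} | {6} | {0} | {4} | {2} | {7} | {8}.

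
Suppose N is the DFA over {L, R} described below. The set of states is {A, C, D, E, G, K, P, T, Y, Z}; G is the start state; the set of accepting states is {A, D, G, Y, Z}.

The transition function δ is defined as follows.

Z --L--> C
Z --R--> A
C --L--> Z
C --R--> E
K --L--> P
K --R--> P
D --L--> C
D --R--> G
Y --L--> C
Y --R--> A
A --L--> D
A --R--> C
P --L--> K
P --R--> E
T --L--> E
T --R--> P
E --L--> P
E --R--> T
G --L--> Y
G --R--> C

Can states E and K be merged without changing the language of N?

Every state is reachable, so we keep all 10.
Start with accepting vs non-accepting: {A,D,G,Y,Z} | {C,E,K,P,T}.
Split {A,D,G,Y,Z} by δ(·,L) → {D,Y,Z} and {A,G}.
On input L, block {C,E,K,P,T} splits into {E,K,P,T} and {C}.
No further refinement is possible. Final partition (4 blocks): {D,Y,Z} | {E,K,P,T} | {A,G} | {C}.
E and K lie in the same block of the stable partition, so they are equivalent — no string distinguishes them.

Yes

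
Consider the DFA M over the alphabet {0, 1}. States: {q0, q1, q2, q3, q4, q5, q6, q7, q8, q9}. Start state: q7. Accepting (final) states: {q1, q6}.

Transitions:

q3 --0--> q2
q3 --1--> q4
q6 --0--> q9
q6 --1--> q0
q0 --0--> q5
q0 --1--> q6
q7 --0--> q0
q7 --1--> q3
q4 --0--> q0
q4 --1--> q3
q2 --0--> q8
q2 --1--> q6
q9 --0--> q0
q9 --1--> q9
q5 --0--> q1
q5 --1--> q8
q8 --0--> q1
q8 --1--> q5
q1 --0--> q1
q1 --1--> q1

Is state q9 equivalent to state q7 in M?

Every state is reachable, so we keep all 10.
Start with accepting vs non-accepting: {q1,q6} | {q0,q2,q3,q4,q5,q7,q8,q9}.
Split {q1,q6} by δ(·,0) → {q1} and {q6}.
Split {q0,q2,q3,q4,q5,q7,q8,q9} by δ(·,0) → {q0,q2,q3,q4,q7,q9} and {q5,q8}.
On input 0, block {q0,q2,q3,q4,q7,q9} splits into {q3,q4,q7,q9} and {q0,q2}.
Stable partition: {q1} | {q3,q4,q7,q9} | {q6} | {q5,q8} | {q0,q2} — 5 equivalence classes.
q9 and q7 lie in the same block of the stable partition, so they are equivalent — no string distinguishes them.

Yes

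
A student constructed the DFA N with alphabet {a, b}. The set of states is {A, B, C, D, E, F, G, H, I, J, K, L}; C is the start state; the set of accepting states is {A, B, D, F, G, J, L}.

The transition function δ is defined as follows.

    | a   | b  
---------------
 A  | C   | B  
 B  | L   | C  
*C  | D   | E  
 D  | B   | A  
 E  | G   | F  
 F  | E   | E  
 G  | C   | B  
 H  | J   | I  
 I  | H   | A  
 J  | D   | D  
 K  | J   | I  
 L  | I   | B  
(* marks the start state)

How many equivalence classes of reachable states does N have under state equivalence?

10

States {K} cannot be reached from the start state, so discard them.
Start with accepting vs non-accepting: {A,B,D,F,G,J,L} | {C,E,H,I}.
Split {A,B,D,F,G,J,L} by δ(·,a) → {A,F,G,L} and {B,D,J}.
On input b, block {A,F,G,L} splits into {A,G,L} and {F}.
On input a, block {C,E,H,I} splits into {C,H} and {E} and {I}.
Split {A,G,L} by δ(·,a) → {A,G} and {L}.
Split {C,H} by δ(·,b) → {C} and {H}.
On input a, block {B,D,J} splits into {D,J} and {B}.
Refine {D,J} on symbol a: members go to different blocks, giving {D} and {J}.
The partition is now stable with 10 blocks: {A,G} | {C} | {D} | {F} | {E} | {I} | {L} | {H} | {B} | {J}.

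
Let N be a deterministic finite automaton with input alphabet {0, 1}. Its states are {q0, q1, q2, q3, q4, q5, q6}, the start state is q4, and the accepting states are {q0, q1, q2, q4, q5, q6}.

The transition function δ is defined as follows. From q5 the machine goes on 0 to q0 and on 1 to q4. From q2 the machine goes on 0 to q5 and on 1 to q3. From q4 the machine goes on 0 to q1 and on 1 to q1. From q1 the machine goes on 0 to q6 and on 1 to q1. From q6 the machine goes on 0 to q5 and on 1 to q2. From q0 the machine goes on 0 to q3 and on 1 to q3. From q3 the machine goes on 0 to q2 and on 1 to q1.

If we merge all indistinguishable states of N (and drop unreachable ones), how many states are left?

Every state is reachable, so we keep all 7.
P0 = {q0,q1,q2,q4,q5,q6} | {q3}.
Split {q0,q1,q2,q4,q5,q6} by δ(·,0) → {q1,q2,q4,q5,q6} and {q0}.
Split {q1,q2,q4,q5,q6} by δ(·,0) → {q1,q2,q4,q6} and {q5}.
Split {q1,q2,q4,q6} by δ(·,0) → {q1,q4} and {q2,q6}.
Split {q1,q4} by δ(·,0) → {q1} and {q4}.
Refine {q2,q6} on symbol 1: members go to different blocks, giving {q2} and {q6}.
The partition is now stable with 7 blocks: {q1} | {q3} | {q0} | {q5} | {q2} | {q4} | {q6}.

7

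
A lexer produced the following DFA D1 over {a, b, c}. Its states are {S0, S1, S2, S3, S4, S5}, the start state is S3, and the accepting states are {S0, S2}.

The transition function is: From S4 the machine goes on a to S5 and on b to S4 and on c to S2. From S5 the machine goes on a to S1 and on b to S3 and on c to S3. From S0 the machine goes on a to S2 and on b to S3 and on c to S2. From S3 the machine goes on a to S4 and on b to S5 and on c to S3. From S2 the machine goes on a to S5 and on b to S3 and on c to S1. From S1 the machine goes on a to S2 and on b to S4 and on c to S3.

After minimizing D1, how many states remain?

First remove the unreachable states {S0}; 5 states remain.
Start with accepting vs non-accepting: {S2} | {S1,S3,S4,S5}.
Split {S1,S3,S4,S5} by δ(·,a) → {S3,S4,S5} and {S1}.
On input a, block {S3,S4,S5} splits into {S3,S4} and {S5}.
Split {S3,S4} by δ(·,a) → {S3} and {S4}.
No further refinement is possible. Final partition (5 blocks): {S2} | {S3} | {S1} | {S5} | {S4}.

5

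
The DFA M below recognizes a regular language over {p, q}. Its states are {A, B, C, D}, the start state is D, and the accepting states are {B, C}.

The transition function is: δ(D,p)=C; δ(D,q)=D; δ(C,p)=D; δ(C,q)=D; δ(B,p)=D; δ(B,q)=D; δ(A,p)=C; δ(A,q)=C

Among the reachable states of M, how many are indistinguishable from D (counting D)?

1

First remove the unreachable states {A,B}; 2 states remain.
Start with accepting vs non-accepting: {C} | {D}.
No further refinement is possible. Final partition (2 blocks): {C} | {D}.
The equivalence class containing D is {D}, of size 1.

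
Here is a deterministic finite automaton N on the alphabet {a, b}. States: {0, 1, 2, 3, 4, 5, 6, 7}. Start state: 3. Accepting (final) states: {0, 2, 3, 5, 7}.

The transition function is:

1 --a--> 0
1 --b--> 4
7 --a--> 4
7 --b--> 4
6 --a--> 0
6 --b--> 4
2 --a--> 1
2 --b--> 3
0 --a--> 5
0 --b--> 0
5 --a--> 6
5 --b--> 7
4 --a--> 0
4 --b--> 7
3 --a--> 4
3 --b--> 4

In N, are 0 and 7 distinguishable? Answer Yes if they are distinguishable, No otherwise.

First remove the unreachable states {1,2}; 6 states remain.
Initial partition by acceptance: {0,3,5,7} | {4,6}.
Refine {0,3,5,7} on symbol a: members go to different blocks, giving {3,5,7} and {0}.
On input b, block {3,5,7} splits into {3,7} and {5}.
Refine {4,6} on symbol b: members go to different blocks, giving {4} and {6}.
No further refinement is possible. Final partition (5 blocks): {3,7} | {4} | {0} | {5} | {6}.
0 and 7 end up in different blocks, so they are distinguishable. For instance, the string 'a' is accepted from only 0.

Yes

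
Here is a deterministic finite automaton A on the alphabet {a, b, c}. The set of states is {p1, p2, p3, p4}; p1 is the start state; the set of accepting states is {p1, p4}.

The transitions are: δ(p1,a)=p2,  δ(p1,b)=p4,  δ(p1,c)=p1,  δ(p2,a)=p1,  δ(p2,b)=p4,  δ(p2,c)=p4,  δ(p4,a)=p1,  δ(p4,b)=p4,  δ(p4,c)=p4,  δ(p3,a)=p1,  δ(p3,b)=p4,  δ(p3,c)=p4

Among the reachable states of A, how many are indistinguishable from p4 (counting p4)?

1

First remove the unreachable states {p3}; 3 states remain.
Start with accepting vs non-accepting: {p1,p4} | {p2}.
Refine {p1,p4} on symbol a: members go to different blocks, giving {p1} and {p4}.
No further refinement is possible. Final partition (3 blocks): {p1} | {p2} | {p4}.
State p4 belongs to the block {p4}, which has 1 states.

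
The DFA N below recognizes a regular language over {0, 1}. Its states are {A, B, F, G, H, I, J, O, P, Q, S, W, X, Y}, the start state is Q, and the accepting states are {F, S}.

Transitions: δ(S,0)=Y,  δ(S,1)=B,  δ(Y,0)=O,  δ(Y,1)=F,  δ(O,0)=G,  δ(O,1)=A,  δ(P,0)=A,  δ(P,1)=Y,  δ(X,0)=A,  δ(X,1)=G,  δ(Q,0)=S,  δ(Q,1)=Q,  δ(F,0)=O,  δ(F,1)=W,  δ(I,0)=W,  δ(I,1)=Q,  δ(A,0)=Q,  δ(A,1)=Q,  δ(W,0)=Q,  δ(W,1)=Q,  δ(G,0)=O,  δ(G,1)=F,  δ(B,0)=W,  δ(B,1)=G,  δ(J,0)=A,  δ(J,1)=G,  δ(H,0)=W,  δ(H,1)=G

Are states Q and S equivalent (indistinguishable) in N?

No

States {H,I,J,P,X} cannot be reached from the start state, so discard them.
P0 = {F,S} | {A,B,G,O,Q,W,Y}.
Split {A,B,G,O,Q,W,Y} by δ(·,0) → {A,B,G,O,W,Y} and {Q}.
On input 0, block {A,B,G,O,W,Y} splits into {B,G,O,Y} and {A,W}.
On input 1, block {F,S} splits into {F} and {S}.
Refine {B,G,O,Y} on symbol 0: members go to different blocks, giving {G,O,Y} and {B}.
Refine {G,O,Y} on symbol 1: members go to different blocks, giving {G,Y} and {O}.
The partition is now stable with 7 blocks: {F} | {G,Y} | {Q} | {A,W} | {S} | {B} | {O}.
Q and S end up in different blocks, so they are distinguishable. For instance, the string 'ε' is accepted from only S.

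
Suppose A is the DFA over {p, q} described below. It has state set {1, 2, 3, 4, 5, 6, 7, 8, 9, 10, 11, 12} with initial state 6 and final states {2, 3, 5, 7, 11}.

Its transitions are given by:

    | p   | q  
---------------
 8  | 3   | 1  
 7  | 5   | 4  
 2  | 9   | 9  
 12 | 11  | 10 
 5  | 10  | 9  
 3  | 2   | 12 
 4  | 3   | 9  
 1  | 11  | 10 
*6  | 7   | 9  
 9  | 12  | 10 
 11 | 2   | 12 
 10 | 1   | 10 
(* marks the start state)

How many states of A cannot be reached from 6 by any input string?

No path from 6 leads to 8; the other 11 states are all reachable.

1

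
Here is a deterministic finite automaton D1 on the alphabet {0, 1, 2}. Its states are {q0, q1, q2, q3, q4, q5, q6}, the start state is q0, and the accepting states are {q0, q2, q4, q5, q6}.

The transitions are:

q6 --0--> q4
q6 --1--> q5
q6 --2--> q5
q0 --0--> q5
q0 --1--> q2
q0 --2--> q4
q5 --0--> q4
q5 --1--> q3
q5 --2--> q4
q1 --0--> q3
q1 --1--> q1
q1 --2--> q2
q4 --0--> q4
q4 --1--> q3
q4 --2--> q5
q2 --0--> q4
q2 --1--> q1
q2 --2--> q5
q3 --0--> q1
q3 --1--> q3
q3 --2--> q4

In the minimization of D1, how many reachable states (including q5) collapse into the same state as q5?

Reachable states from the start: {q0,q1,q2,q3,q4,q5}. Unreachable: {q6} — drop them.
Initial partition by acceptance: {q0,q2,q4,q5} | {q1,q3}.
On input 1, block {q0,q2,q4,q5} splits into {q2,q4,q5} and {q0}.
No further refinement is possible. Final partition (3 blocks): {q2,q4,q5} | {q1,q3} | {q0}.
State q5 belongs to the block {q2,q4,q5}, which has 3 states.

3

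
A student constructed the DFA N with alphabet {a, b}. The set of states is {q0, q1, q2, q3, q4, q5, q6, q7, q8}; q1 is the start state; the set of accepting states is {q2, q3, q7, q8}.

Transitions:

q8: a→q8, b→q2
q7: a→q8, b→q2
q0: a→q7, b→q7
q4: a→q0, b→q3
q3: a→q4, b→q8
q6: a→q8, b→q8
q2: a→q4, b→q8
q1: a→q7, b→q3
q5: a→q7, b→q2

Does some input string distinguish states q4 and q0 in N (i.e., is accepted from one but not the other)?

States {q5,q6} cannot be reached from the start state, so discard them.
P0 = {q2,q3,q7,q8} | {q0,q1,q4}.
On input a, block {q2,q3,q7,q8} splits into {q2,q3} and {q7,q8}.
Refine {q0,q1,q4} on symbol a: members go to different blocks, giving {q0,q1} and {q4}.
Split {q0,q1} by δ(·,b) → {q0} and {q1}.
No further refinement is possible. Final partition (5 blocks): {q2,q3} | {q0} | {q7,q8} | {q4} | {q1}.
q4 and q0 end up in different blocks, so they are distinguishable. For instance, the string 'a' is accepted from only q0.

Yes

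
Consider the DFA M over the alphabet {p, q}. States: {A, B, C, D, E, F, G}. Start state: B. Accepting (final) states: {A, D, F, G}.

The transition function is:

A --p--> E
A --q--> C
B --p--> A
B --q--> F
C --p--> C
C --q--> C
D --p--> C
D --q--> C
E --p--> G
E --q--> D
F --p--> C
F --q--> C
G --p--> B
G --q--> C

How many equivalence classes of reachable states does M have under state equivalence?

P0 = {A,D,F,G} | {B,C,E}.
On input p, block {B,C,E} splits into {B,E} and {C}.
Refine {A,D,F,G} on symbol p: members go to different blocks, giving {A,G} and {D,F}.
Stable partition: {A,G} | {B,E} | {C} | {D,F} — 4 equivalence classes.

4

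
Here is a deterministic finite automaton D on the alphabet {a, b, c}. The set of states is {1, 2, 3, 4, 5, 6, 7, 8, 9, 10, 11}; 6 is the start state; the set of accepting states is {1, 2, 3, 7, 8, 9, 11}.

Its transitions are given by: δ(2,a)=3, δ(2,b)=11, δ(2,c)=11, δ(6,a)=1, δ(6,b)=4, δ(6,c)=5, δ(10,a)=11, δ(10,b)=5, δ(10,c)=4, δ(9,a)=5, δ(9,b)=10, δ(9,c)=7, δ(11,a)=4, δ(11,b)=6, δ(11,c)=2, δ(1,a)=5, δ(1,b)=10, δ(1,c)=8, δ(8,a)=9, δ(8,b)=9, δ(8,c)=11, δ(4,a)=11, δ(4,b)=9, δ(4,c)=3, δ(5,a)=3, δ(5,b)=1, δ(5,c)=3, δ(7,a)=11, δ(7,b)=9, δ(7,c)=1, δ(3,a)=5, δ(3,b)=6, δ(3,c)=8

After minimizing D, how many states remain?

P0 = {1,2,3,7,8,9,11} | {4,5,6,10}.
Refine {1,2,3,7,8,9,11} on symbol a: members go to different blocks, giving {1,3,9,11} and {2,7,8}.
Split {4,5,6,10} by δ(·,b) → {4,5} and {6,10}.
No further refinement is possible. Final partition (4 blocks): {1,3,9,11} | {4,5} | {2,7,8} | {6,10}.

4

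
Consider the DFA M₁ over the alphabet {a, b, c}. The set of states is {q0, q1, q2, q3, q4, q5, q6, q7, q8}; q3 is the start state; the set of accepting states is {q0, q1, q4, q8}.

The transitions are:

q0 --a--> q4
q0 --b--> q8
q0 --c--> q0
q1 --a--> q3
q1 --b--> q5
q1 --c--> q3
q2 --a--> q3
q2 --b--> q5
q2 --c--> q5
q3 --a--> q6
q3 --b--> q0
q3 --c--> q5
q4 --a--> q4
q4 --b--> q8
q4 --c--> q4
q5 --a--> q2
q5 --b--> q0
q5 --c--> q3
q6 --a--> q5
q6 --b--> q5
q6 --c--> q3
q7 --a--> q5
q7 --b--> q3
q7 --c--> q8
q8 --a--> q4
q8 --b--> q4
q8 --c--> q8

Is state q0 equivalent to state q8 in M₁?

Yes

States {q1,q7} cannot be reached from the start state, so discard them.
P0 = {q0,q4,q8} | {q2,q3,q5,q6}.
Split {q2,q3,q5,q6} by δ(·,b) → {q2,q6} and {q3,q5}.
The partition is now stable with 3 blocks: {q0,q4,q8} | {q2,q6} | {q3,q5}.
q0 and q8 lie in the same block of the stable partition, so they are equivalent — no string distinguishes them.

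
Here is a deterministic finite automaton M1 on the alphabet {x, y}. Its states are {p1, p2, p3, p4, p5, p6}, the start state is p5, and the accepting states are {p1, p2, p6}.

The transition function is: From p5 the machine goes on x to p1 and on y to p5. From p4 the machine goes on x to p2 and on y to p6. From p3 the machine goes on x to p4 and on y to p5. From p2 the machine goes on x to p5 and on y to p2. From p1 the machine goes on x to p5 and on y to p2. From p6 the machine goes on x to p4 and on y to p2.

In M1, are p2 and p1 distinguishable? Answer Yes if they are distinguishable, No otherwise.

States {p3,p4,p6} cannot be reached from the start state, so discard them.
Initial partition by acceptance: {p1,p2} | {p5}.
No further refinement is possible. Final partition (2 blocks): {p1,p2} | {p5}.
p2 and p1 lie in the same block of the stable partition, so they are equivalent — no string distinguishes them.

No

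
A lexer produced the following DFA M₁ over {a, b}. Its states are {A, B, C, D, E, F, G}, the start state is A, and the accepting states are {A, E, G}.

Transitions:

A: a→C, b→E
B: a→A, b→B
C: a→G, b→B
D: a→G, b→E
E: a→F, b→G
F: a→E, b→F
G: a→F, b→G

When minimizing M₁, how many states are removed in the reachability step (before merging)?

1

No path from A leads to D; the other 6 states are all reachable.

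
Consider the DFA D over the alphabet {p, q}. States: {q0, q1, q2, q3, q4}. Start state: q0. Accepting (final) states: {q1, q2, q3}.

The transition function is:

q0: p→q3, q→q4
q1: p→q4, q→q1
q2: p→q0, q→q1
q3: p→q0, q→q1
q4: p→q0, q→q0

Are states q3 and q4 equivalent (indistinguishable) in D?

Reachable states from the start: {q0,q1,q3,q4}. Unreachable: {q2} — drop them.
Initial partition by acceptance: {q1,q3} | {q0,q4}.
Split {q0,q4} by δ(·,p) → {q0} and {q4}.
Refine {q1,q3} on symbol p: members go to different blocks, giving {q1} and {q3}.
The partition is now stable with 4 blocks: {q1} | {q0} | {q4} | {q3}.
q3 and q4 end up in different blocks, so they are distinguishable. For instance, the string 'ε' is accepted from only q3.

No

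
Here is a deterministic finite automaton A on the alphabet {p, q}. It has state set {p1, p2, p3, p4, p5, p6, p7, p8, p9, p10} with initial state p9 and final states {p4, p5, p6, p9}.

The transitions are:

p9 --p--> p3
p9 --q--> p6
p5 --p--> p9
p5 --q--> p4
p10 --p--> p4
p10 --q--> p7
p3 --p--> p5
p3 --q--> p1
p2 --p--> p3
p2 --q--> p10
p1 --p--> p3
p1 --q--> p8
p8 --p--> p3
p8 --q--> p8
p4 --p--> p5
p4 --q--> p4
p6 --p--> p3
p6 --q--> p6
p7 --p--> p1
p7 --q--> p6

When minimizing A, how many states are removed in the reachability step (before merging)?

No path from p9 leads to p2, p7, p10; the other 7 states are all reachable.

3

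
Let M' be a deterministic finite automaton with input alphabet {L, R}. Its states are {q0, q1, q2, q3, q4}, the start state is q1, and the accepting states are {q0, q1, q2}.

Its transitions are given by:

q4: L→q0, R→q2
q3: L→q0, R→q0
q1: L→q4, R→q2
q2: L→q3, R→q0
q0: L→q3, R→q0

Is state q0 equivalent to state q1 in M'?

Yes

P0 = {q0,q1,q2} | {q3,q4}.
Stable partition: {q0,q1,q2} | {q3,q4} — 2 equivalence classes.
q0 and q1 lie in the same block of the stable partition, so they are equivalent — no string distinguishes them.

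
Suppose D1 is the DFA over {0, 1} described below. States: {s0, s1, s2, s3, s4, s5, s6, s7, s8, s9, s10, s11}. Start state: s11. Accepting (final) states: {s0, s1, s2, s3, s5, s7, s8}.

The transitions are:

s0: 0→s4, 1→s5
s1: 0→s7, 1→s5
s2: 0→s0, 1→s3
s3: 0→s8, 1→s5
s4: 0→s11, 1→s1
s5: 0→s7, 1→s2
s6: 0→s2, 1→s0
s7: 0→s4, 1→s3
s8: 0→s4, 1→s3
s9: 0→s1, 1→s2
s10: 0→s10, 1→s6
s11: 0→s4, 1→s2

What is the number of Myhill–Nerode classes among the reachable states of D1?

3

Reachable states from the start: {s0,s1,s2,s3,s4,s5,s7,s8,s11}. Unreachable: {s6,s9,s10} — drop them.
Initial partition by acceptance: {s0,s1,s2,s3,s5,s7,s8} | {s4,s11}.
Refine {s0,s1,s2,s3,s5,s7,s8} on symbol 0: members go to different blocks, giving {s1,s2,s3,s5} and {s0,s7,s8}.
The partition is now stable with 3 blocks: {s1,s2,s3,s5} | {s4,s11} | {s0,s7,s8}.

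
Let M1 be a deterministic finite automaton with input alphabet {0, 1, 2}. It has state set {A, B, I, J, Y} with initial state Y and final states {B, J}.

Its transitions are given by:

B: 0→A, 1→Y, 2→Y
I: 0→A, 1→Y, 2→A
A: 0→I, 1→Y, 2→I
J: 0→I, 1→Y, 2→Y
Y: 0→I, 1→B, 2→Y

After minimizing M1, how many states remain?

3

First remove the unreachable states {J}; 4 states remain.
Initial partition by acceptance: {B} | {A,I,Y}.
Refine {A,I,Y} on symbol 1: members go to different blocks, giving {A,I} and {Y}.
Stable partition: {B} | {A,I} | {Y} — 3 equivalence classes.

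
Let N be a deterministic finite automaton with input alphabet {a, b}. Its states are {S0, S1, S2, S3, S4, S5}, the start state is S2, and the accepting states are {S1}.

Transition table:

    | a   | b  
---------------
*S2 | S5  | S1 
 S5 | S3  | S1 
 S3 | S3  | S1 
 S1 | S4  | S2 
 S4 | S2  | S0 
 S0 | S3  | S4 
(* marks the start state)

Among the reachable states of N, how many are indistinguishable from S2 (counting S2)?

3

All states are reachable from the start state.
P0 = {S1} | {S0,S2,S3,S4,S5}.
Refine {S0,S2,S3,S4,S5} on symbol b: members go to different blocks, giving {S2,S3,S5} and {S0,S4}.
No further refinement is possible. Final partition (3 blocks): {S1} | {S2,S3,S5} | {S0,S4}.
State S2 belongs to the block {S2,S3,S5}, which has 3 states.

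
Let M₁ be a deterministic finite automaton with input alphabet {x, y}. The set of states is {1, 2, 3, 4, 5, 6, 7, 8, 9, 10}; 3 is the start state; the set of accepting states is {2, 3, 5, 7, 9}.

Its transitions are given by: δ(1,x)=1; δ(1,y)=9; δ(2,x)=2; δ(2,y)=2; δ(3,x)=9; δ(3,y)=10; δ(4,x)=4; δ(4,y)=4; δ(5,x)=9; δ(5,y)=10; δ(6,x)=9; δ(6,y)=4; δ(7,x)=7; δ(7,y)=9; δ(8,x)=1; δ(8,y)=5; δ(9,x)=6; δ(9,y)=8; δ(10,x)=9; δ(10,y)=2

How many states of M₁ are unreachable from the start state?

1

Starting at 3 and following transitions, the reachable set is {1, 2, 3, 4, 5, 6, 8, 9, 10}. That leaves 7 unreachable — 1 in total.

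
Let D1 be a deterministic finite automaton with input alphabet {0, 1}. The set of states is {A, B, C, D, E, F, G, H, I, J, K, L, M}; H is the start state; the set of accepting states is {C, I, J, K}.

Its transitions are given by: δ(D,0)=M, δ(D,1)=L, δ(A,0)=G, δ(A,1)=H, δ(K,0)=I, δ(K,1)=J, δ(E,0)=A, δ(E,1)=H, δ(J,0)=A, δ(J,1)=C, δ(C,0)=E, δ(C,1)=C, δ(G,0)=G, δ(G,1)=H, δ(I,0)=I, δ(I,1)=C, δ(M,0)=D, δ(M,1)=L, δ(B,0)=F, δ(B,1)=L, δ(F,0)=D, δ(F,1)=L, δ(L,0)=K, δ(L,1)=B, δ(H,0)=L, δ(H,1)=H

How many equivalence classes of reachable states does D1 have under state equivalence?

Initial partition by acceptance: {C,I,J,K} | {A,B,D,E,F,G,H,L,M}.
Refine {C,I,J,K} on symbol 0: members go to different blocks, giving {C,J} and {I,K}.
On input 0, block {A,B,D,E,F,G,H,L,M} splits into {A,B,D,E,F,G,H,M} and {L}.
Refine {A,B,D,E,F,G,H,M} on symbol 0: members go to different blocks, giving {A,B,D,E,F,G,M} and {H}.
On input 1, block {A,B,D,E,F,G,M} splits into {B,D,F,M} and {A,E,G}.
Stable partition: {C,J} | {B,D,F,M} | {I,K} | {L} | {H} | {A,E,G} — 6 equivalence classes.

6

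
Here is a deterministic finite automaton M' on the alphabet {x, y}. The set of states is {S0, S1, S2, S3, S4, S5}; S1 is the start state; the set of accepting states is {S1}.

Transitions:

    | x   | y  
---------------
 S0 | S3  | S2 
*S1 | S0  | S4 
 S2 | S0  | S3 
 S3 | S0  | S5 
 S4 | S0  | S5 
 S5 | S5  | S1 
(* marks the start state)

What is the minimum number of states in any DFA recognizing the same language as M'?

5

Start with accepting vs non-accepting: {S1} | {S0,S2,S3,S4,S5}.
On input y, block {S0,S2,S3,S4,S5} splits into {S0,S2,S3,S4} and {S5}.
Split {S0,S2,S3,S4} by δ(·,y) → {S0,S2} and {S3,S4}.
Split {S0,S2} by δ(·,x) → {S0} and {S2}.
No further refinement is possible. Final partition (5 blocks): {S1} | {S0} | {S5} | {S3,S4} | {S2}.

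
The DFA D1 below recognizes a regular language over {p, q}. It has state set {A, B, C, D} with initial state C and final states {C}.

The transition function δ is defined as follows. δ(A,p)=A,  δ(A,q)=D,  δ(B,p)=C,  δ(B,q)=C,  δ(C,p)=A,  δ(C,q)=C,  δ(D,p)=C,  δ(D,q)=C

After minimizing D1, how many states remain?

3

First remove the unreachable states {B}; 3 states remain.
Initial partition by acceptance: {C} | {A,D}.
Split {A,D} by δ(·,p) → {A} and {D}.
No further refinement is possible. Final partition (3 blocks): {C} | {A} | {D}.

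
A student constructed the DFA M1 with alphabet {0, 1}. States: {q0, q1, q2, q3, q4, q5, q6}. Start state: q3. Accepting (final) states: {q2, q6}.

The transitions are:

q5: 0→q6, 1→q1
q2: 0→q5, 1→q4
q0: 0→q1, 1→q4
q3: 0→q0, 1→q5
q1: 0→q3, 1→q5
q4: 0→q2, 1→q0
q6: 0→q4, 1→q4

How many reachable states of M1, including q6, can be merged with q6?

2

All states are reachable from the start state.
Initial partition by acceptance: {q2,q6} | {q0,q1,q3,q4,q5}.
Refine {q0,q1,q3,q4,q5} on symbol 0: members go to different blocks, giving {q0,q1,q3} and {q4,q5}.
No further refinement is possible. Final partition (3 blocks): {q2,q6} | {q0,q1,q3} | {q4,q5}.
The equivalence class containing q6 is {q2,q6}, of size 2.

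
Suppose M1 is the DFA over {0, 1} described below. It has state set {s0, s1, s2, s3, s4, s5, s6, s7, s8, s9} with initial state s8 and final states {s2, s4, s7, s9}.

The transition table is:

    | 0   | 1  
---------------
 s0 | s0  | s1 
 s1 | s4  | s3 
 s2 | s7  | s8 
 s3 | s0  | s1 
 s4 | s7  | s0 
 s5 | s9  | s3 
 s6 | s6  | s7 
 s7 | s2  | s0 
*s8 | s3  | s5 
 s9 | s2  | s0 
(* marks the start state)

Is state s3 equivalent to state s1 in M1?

No

States {s6} cannot be reached from the start state, so discard them.
Start with accepting vs non-accepting: {s2,s4,s7,s9} | {s0,s1,s3,s5,s8}.
Split {s0,s1,s3,s5,s8} by δ(·,0) → {s0,s3,s8} and {s1,s5}.
No further refinement is possible. Final partition (3 blocks): {s2,s4,s7,s9} | {s0,s3,s8} | {s1,s5}.
s3 and s1 end up in different blocks, so they are distinguishable. For instance, the string '0' is accepted from only s1.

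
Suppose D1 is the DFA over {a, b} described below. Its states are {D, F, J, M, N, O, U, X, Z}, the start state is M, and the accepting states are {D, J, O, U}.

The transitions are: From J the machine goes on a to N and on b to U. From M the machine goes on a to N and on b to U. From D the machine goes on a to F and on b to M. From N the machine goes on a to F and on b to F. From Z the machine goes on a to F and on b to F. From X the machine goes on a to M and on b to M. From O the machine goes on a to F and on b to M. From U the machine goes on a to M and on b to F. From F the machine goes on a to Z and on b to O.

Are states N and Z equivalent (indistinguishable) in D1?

Yes

First remove the unreachable states {D,J,X}; 6 states remain.
P0 = {O,U} | {F,M,N,Z}.
Split {F,M,N,Z} by δ(·,b) → {F,M} and {N,Z}.
The partition is now stable with 3 blocks: {O,U} | {F,M} | {N,Z}.
N and Z lie in the same block of the stable partition, so they are equivalent — no string distinguishes them.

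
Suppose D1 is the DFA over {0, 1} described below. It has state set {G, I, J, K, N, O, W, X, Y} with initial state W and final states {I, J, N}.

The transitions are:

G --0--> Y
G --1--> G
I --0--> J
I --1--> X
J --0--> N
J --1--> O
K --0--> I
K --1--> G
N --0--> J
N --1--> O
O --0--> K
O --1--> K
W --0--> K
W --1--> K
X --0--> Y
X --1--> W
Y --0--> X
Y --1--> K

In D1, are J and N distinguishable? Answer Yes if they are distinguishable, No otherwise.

No

All states are reachable from the start state.
P0 = {I,J,N} | {G,K,O,W,X,Y}.
On input 0, block {G,K,O,W,X,Y} splits into {G,O,W,X,Y} and {K}.
Refine {G,O,W,X,Y} on symbol 0: members go to different blocks, giving {G,X,Y} and {O,W}.
Split {I,J,N} by δ(·,1) → {J,N} and {I}.
Refine {G,X,Y} on symbol 1: members go to different blocks, giving {X} and {G} and {Y}.
The partition is now stable with 7 blocks: {J,N} | {X} | {K} | {O,W} | {I} | {G} | {Y}.
J and N lie in the same block of the stable partition, so they are equivalent — no string distinguishes them.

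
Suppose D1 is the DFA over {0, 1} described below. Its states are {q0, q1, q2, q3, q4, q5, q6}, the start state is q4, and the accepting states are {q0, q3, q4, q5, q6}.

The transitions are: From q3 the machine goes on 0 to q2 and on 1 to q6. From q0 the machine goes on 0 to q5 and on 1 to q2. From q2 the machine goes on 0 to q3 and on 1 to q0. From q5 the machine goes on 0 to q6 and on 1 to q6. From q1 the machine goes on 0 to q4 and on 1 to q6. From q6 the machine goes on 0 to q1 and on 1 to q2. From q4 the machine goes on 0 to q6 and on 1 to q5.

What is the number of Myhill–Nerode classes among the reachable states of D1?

7

P0 = {q0,q3,q4,q5,q6} | {q1,q2}.
On input 0, block {q0,q3,q4,q5,q6} splits into {q0,q4,q5} and {q3,q6}.
On input 0, block {q0,q4,q5} splits into {q4,q5} and {q0}.
On input 1, block {q4,q5} splits into {q4} and {q5}.
Refine {q1,q2} on symbol 0: members go to different blocks, giving {q1} and {q2}.
On input 0, block {q3,q6} splits into {q3} and {q6}.
The partition is now stable with 7 blocks: {q4} | {q1} | {q3} | {q0} | {q5} | {q2} | {q6}.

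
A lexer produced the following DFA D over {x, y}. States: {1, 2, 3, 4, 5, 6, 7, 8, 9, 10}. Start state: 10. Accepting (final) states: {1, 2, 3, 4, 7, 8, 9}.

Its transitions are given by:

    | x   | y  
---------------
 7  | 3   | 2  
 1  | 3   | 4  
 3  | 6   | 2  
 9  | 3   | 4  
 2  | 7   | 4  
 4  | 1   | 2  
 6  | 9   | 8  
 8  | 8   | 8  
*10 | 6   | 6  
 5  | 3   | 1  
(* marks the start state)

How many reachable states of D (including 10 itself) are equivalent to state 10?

First remove the unreachable states {5}; 9 states remain.
P0 = {1,2,3,4,7,8,9} | {6,10}.
On input x, block {1,2,3,4,7,8,9} splits into {1,2,4,7,8,9} and {3}.
Split {1,2,4,7,8,9} by δ(·,x) → {1,7,9} and {2,4,8}.
On input x, block {6,10} splits into {6} and {10}.
On input x, block {2,4,8} splits into {2,4} and {8}.
Stable partition: {1,7,9} | {6} | {3} | {2,4} | {10} | {8} — 6 equivalence classes.
State 10 belongs to the block {10}, which has 1 states.

1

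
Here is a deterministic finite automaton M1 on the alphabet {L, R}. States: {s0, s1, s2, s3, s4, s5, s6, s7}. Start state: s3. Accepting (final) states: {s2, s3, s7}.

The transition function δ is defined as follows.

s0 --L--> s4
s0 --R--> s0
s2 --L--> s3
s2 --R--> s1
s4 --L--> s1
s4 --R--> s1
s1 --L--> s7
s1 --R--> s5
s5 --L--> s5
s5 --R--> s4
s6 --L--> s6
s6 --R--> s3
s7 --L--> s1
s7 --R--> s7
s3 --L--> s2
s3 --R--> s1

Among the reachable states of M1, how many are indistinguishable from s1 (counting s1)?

1

Reachable states from the start: {s1,s2,s3,s4,s5,s7}. Unreachable: {s0,s6} — drop them.
Initial partition by acceptance: {s2,s3,s7} | {s1,s4,s5}.
Split {s2,s3,s7} by δ(·,L) → {s2,s3} and {s7}.
On input L, block {s1,s4,s5} splits into {s4,s5} and {s1}.
Split {s4,s5} by δ(·,L) → {s4} and {s5}.
No further refinement is possible. Final partition (5 blocks): {s2,s3} | {s4} | {s7} | {s1} | {s5}.
State s1 belongs to the block {s1}, which has 1 states.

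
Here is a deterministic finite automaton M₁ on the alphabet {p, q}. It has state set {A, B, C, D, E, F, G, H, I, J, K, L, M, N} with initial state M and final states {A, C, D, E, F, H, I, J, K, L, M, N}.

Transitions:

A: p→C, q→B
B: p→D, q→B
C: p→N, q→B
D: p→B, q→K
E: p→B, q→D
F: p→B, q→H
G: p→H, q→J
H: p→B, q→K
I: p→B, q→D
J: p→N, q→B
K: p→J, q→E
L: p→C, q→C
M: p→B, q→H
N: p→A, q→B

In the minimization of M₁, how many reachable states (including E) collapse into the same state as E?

Reachable states from the start: {A,B,C,D,E,H,J,K,M,N}. Unreachable: {F,G,I,L} — drop them.
Start with accepting vs non-accepting: {A,C,D,E,H,J,K,M,N} | {B}.
Split {A,C,D,E,H,J,K,M,N} by δ(·,p) → {A,C,J,K,N} and {D,E,H,M}.
On input q, block {A,C,J,K,N} splits into {A,C,J,N} and {K}.
Split {D,E,H,M} by δ(·,q) → {D,H} and {E,M}.
Stable partition: {A,C,J,N} | {B} | {D,H} | {K} | {E,M} — 5 equivalence classes.
The equivalence class containing E is {E,M}, of size 2.

2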